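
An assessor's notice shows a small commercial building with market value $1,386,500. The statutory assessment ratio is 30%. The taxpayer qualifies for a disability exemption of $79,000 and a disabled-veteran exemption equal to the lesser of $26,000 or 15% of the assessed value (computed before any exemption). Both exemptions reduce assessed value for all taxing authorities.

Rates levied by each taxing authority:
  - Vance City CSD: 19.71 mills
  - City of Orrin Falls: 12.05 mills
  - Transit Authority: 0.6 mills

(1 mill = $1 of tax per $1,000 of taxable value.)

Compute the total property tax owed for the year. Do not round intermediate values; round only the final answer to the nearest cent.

$10,062.34

Assessed value = $1,386,500 × 0.3 = $415,950
Disabled-veteran exemption = min($26,000, 15% × $415,950) = min($26,000, $62,392.5) = $26,000 (dollar cap binds)
Taxable value = $415,950 − $79,000 − $26,000 = $310,950
Vance City CSD: $310,950 × 0.01971 = $6,128.8245
City of Orrin Falls: $310,950 × 0.01205 = $3,746.9475
Transit Authority: $310,950 × 0.0006 = $186.57
Total = $10,062.342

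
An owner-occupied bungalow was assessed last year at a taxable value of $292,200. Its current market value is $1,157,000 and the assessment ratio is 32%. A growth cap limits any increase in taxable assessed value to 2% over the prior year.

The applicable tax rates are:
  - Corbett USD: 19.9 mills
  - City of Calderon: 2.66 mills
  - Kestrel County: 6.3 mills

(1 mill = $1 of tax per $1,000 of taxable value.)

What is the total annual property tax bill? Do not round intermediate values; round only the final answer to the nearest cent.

Uncapped assessed value = $1,157,000 × 0.32 = $370,240
Cap limit = $292,200 × 1.02 = $298,044
Taxable assessed value = min($370,240, $298,044) = $298,044 (cap binds)
Corbett USD: $298,044 × 0.0199 = $5,931.0756
City of Calderon: $298,044 × 0.00266 = $792.79704
Kestrel County: $298,044 × 0.0063 = $1,877.6772
Total = $8,601.54984

$8,601.55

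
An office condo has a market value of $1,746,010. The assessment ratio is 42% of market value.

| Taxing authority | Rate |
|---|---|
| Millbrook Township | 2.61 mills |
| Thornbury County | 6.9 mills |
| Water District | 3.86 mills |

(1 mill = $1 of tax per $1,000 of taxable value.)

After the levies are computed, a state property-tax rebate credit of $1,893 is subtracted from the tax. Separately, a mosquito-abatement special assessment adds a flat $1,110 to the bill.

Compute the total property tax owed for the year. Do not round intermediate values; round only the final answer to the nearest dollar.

Assessed value = $1,746,010 × 0.42 = $733,324.2
Millbrook Township: $733,324.2 × 0.00261 = $1,913.976162
Thornbury County: $733,324.2 × 0.0069 = $5,059.93698
Water District: $733,324.2 × 0.00386 = $2,830.631412
Levies subtotal = $9,804.544554
After credit = $9,804.544554 − $1,893 = $7,911.544554
Total = $7,911.544554 + $1,110 = $9,021.544554

$9,022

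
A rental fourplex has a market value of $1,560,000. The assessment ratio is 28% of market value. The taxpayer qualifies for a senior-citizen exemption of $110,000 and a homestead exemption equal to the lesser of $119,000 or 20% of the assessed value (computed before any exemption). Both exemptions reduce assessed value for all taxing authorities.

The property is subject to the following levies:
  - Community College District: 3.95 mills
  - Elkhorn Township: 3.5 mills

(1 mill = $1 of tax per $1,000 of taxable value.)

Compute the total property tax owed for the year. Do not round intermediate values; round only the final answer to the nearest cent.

$1,783.83

Assessed value = $1,560,000 × 0.28 = $436,800
Homestead exemption = min($119,000, 20% × $436,800) = min($119,000, $87,360) = $87,360 (percentage binds)
Taxable value = $436,800 − $110,000 − $87,360 = $239,440
Community College District: $239,440 × 0.00395 = $945.788
Elkhorn Township: $239,440 × 0.0035 = $838.04
Total = $1,783.828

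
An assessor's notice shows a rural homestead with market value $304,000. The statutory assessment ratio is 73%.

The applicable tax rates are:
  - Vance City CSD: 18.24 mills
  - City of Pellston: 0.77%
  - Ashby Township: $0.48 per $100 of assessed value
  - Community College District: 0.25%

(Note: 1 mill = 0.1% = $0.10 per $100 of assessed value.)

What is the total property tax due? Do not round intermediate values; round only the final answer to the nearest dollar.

Assessed value = $304,000 × 0.73 = $221,920
Vance City CSD: $221,920 × 0.01824 = $4,047.8208
City of Pellston: $221,920 × 0.0077 = $1,708.784
Ashby Township: $221,920 × 0.0048 = $1,065.216
Community College District: $221,920 × 0.0025 = $554.8
Total = $7,376.6208

$7,377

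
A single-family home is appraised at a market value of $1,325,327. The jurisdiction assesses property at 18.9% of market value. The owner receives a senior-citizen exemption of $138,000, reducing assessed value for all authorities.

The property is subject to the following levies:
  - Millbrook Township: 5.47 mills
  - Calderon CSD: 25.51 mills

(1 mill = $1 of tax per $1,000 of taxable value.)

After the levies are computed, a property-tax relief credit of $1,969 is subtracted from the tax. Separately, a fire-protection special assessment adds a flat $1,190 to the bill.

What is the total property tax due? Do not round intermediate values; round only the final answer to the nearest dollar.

$2,706

Assessed value = $1,325,327 × 0.189 = $250,486.803
Taxable value = $250,486.803 − $138,000 = $112,486.803
Millbrook Township: $112,486.803 × 0.00547 = $615.30281241
Calderon CSD: $112,486.803 × 0.02551 = $2,869.53834453
Levies subtotal = $3,484.84115694
After credit = $3,484.84115694 − $1,969 = $1,515.84115694
Total = $1,515.84115694 + $1,190 = $2,705.84115694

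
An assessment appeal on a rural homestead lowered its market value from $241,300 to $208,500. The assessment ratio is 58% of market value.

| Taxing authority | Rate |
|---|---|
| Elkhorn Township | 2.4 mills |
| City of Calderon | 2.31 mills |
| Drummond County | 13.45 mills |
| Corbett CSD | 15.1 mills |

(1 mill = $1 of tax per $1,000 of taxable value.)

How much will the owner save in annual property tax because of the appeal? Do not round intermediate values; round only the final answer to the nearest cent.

Old assessed value = $241,300 × 0.58 = $139,954
New assessed value = $208,500 × 0.58 = $120,930
Combined rate = 0.0024 + 0.00231 + 0.01345 + 0.0151 = 0.03326
Old tax = $139,954 × 0.03326 = $4,654.87004
New tax = $120,930 × 0.03326 = $4,022.1318
Reduction = $4,654.87004 − $4,022.1318 = $632.73824

$632.74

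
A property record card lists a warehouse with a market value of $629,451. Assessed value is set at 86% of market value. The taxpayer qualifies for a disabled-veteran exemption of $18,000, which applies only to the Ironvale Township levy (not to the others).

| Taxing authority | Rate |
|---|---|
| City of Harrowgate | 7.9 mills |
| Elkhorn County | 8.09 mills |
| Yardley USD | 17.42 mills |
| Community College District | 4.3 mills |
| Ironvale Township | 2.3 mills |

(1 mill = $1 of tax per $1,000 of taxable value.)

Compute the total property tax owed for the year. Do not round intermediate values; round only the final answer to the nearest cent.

Assessed value = $629,451 × 0.86 = $541,327.86
City of Harrowgate: $541,327.86 × 0.0079 = $4,276.490094
Elkhorn County: $541,327.86 × 0.00809 = $4,379.3423874
Yardley USD: $541,327.86 × 0.01742 = $9,429.9313212
Community College District: $541,327.86 × 0.0043 = $2,327.709798
Ironvale Township: ($541,327.86 − $18,000) × 0.0023 = $523,327.86 × 0.0023 = $1,203.654078
Total = $21,617.1276786

$21,617.13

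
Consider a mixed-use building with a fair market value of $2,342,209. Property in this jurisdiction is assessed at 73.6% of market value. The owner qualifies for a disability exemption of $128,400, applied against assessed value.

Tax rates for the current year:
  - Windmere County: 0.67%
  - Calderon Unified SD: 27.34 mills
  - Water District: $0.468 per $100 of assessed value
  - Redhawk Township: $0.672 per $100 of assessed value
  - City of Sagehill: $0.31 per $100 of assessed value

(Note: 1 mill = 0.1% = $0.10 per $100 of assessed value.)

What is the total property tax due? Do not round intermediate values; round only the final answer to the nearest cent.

Assessed value = $2,342,209 × 0.736 = $1,723,865.824
Taxable value = $1,723,865.824 − $128,400 = $1,595,465.824
Windmere County: $1,595,465.824 × 0.0067 = $10,689.6210208
Calderon Unified SD: $1,595,465.824 × 0.02734 = $43,620.03562816
Water District: $1,595,465.824 × 0.00468 = $7,466.78005632
Redhawk Township: $1,595,465.824 × 0.00672 = $10,721.53033728
City of Sagehill: $1,595,465.824 × 0.0031 = $4,945.9440544
Total = $77,443.91109696

$77,443.91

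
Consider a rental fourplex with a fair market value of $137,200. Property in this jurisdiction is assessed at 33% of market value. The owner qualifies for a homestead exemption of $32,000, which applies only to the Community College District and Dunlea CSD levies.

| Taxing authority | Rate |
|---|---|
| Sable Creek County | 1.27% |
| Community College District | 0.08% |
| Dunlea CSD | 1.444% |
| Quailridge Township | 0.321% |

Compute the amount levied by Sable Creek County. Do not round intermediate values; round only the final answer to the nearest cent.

Assessed value = $137,200 × 0.33 = $45,276
Sable Creek County taxable value = $45,276 (exemption does not apply)
Sable Creek County levy = $45,276 × 0.0127 = $575.0052

$575.01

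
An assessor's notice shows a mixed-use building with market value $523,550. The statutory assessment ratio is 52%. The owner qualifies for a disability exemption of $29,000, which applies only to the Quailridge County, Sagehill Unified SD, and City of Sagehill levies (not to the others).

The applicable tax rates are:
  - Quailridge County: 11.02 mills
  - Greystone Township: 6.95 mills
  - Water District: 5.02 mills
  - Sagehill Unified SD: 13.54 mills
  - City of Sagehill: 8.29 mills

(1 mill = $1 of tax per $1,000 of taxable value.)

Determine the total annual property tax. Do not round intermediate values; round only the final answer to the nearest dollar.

Assessed value = $523,550 × 0.52 = $272,246
Quailridge County: ($272,246 − $29,000) × 0.01102 = $243,246 × 0.01102 = $2,680.57092
Greystone Township: $272,246 × 0.00695 = $1,892.1097
Water District: $272,246 × 0.00502 = $1,366.67492
Sagehill Unified SD: ($272,246 − $29,000) × 0.01354 = $243,246 × 0.01354 = $3,293.55084
City of Sagehill: ($272,246 − $29,000) × 0.00829 = $243,246 × 0.00829 = $2,016.50934
Total = $11,249.41572

$11,249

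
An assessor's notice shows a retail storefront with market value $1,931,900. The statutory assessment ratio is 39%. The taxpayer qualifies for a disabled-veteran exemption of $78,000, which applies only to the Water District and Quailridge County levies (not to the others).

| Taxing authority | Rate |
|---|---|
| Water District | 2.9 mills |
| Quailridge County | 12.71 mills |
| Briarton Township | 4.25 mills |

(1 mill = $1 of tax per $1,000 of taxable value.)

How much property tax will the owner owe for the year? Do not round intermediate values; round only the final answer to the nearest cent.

Assessed value = $1,931,900 × 0.39 = $753,441
Water District: ($753,441 − $78,000) × 0.0029 = $675,441 × 0.0029 = $1,958.7789
Quailridge County: ($753,441 − $78,000) × 0.01271 = $675,441 × 0.01271 = $8,584.85511
Briarton Township: $753,441 × 0.00425 = $3,202.12425
Total = $13,745.75826

$13,745.76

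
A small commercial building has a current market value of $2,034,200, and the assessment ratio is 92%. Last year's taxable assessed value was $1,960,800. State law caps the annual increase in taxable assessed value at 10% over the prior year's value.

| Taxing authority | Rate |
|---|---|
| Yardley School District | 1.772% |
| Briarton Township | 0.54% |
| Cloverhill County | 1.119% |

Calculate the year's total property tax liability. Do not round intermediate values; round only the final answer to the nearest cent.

Uncapped assessed value = $2,034,200 × 0.92 = $1,871,464
Cap limit = $1,960,800 × 1.1 = $2,156,880
Taxable assessed value = min($1,871,464, $2,156,880) = $1,871,464 (cap does not bind)
Yardley School District: $1,871,464 × 0.01772 = $33,162.34208
Briarton Township: $1,871,464 × 0.0054 = $10,105.9056
Cloverhill County: $1,871,464 × 0.01119 = $20,941.68216
Total = $64,209.92984

$64,209.93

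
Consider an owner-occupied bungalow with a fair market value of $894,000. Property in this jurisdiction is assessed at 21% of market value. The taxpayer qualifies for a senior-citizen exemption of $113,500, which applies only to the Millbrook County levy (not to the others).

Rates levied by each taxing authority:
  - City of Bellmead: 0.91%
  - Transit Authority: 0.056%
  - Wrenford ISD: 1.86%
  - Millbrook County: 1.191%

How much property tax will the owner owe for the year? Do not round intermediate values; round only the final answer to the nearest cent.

$6,189.73

Assessed value = $894,000 × 0.21 = $187,740
City of Bellmead: $187,740 × 0.0091 = $1,708.434
Transit Authority: $187,740 × 0.00056 = $105.1344
Wrenford ISD: $187,740 × 0.0186 = $3,491.964
Millbrook County: ($187,740 − $113,500) × 0.01191 = $74,240 × 0.01191 = $884.1984
Total = $6,189.7308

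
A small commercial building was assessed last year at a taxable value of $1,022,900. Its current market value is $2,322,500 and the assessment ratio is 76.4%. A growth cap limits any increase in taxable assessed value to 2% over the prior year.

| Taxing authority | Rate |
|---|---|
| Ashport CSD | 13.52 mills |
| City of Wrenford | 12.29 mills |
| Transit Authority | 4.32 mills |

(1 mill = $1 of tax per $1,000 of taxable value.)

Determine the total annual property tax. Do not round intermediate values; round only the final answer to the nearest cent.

Uncapped assessed value = $2,322,500 × 0.764 = $1,774,390
Cap limit = $1,022,900 × 1.02 = $1,043,358
Taxable assessed value = min($1,774,390, $1,043,358) = $1,043,358 (cap binds)
Ashport CSD: $1,043,358 × 0.01352 = $14,106.20016
City of Wrenford: $1,043,358 × 0.01229 = $12,822.86982
Transit Authority: $1,043,358 × 0.00432 = $4,507.30656
Total = $31,436.37654

$31,436.38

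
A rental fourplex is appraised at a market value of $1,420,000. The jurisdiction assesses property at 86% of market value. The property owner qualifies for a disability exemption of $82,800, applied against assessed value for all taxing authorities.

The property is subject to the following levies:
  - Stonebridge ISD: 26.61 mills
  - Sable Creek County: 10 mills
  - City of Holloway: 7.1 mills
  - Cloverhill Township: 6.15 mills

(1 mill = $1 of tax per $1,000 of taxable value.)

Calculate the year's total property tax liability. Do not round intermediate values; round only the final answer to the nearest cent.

Assessed value = $1,420,000 × 0.86 = $1,221,200
Taxable value = $1,221,200 − $82,800 = $1,138,400
Stonebridge ISD: $1,138,400 × 0.02661 = $30,292.824
Sable Creek County: $1,138,400 × 0.01 = $11,384
City of Holloway: $1,138,400 × 0.0071 = $8,082.64
Cloverhill Township: $1,138,400 × 0.00615 = $7,001.16
Total = $30,292.824 + $11,384 + $8,082.64 + $7,001.16 = $56,760.624

$56,760.62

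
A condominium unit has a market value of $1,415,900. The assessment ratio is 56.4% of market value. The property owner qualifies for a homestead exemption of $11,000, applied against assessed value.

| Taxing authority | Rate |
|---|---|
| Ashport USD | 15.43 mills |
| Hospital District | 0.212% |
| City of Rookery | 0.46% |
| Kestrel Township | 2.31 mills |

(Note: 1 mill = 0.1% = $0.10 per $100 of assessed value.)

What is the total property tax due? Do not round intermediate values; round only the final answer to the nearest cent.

Assessed value = $1,415,900 × 0.564 = $798,567.6
Taxable value = $798,567.6 − $11,000 = $787,567.6
Ashport USD: $787,567.6 × 0.01543 = $12,152.168068
Hospital District: $787,567.6 × 0.00212 = $1,669.643312
City of Rookery: $787,567.6 × 0.0046 = $3,622.81096
Kestrel Township: $787,567.6 × 0.00231 = $1,819.281156
Total = $19,263.903496

$19,263.90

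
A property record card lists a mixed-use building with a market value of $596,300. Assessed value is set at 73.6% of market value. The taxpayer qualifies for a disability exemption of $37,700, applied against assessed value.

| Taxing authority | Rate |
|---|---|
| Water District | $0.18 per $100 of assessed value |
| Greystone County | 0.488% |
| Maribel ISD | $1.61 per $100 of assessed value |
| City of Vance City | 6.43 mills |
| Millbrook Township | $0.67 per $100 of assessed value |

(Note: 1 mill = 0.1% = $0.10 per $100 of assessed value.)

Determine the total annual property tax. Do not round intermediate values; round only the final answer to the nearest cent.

Assessed value = $596,300 × 0.736 = $438,876.8
Taxable value = $438,876.8 − $37,700 = $401,176.8
Water District: $401,176.8 × 0.0018 = $722.11824
Greystone County: $401,176.8 × 0.00488 = $1,957.742784
Maribel ISD: $401,176.8 × 0.0161 = $6,458.94648
City of Vance City: $401,176.8 × 0.00643 = $2,579.566824
Millbrook Township: $401,176.8 × 0.0067 = $2,687.88456
Total = $14,406.258888

$14,406.26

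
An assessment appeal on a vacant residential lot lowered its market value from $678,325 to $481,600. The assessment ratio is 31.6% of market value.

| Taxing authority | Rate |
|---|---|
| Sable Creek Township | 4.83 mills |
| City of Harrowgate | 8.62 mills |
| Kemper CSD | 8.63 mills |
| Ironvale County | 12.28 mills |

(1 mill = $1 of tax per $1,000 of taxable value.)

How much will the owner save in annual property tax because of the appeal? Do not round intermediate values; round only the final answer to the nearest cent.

$2,135.99

Old assessed value = $678,325 × 0.316 = $214,350.7
New assessed value = $481,600 × 0.316 = $152,185.6
Combined rate = 0.00483 + 0.00862 + 0.00863 + 0.01228 = 0.03436
Old tax = $214,350.7 × 0.03436 = $7,365.090052
New tax = $152,185.6 × 0.03436 = $5,229.097216
Reduction = $7,365.090052 − $5,229.097216 = $2,135.992836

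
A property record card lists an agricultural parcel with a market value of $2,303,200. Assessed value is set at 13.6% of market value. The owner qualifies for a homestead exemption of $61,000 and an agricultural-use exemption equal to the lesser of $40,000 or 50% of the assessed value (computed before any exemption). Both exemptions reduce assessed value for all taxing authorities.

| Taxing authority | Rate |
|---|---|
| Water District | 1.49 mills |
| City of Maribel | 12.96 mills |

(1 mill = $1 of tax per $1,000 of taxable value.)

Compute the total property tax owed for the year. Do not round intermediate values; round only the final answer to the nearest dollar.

Assessed value = $2,303,200 × 0.136 = $313,235.2
Agricultural-use exemption = min($40,000, 50% × $313,235.2) = min($40,000, $156,617.6) = $40,000 (dollar cap binds)
Taxable value = $313,235.2 − $61,000 − $40,000 = $212,235.2
Water District: $212,235.2 × 0.00149 = $316.230448
City of Maribel: $212,235.2 × 0.01296 = $2,750.568192
Total = $3,066.79864

$3,067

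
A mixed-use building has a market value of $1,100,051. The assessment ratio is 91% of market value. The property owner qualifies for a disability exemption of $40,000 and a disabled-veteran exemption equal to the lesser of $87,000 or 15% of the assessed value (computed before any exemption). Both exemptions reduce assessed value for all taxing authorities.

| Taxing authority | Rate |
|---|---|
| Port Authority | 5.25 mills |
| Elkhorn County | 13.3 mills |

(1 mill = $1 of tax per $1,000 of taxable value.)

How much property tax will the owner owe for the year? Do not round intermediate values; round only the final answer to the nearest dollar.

$16,214

Assessed value = $1,100,051 × 0.91 = $1,001,046.41
Disabled-veteran exemption = min($87,000, 15% × $1,001,046.41) = min($87,000, $150,156.9615) = $87,000 (dollar cap binds)
Taxable value = $1,001,046.41 − $40,000 − $87,000 = $874,046.41
Port Authority: $874,046.41 × 0.00525 = $4,588.7436525
Elkhorn County: $874,046.41 × 0.0133 = $11,624.817253
Total = $16,213.5609055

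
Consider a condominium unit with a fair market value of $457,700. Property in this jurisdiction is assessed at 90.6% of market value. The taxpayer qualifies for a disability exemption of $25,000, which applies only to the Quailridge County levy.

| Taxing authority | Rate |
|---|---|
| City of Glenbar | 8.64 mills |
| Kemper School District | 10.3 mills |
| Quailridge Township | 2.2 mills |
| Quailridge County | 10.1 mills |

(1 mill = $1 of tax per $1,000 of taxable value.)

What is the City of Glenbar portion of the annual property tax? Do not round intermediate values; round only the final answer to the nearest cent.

Assessed value = $457,700 × 0.906 = $414,676.2
City of Glenbar taxable value = $414,676.2 (exemption does not apply)
City of Glenbar levy = $414,676.2 × 0.00864 = $3,582.802368

$3,582.80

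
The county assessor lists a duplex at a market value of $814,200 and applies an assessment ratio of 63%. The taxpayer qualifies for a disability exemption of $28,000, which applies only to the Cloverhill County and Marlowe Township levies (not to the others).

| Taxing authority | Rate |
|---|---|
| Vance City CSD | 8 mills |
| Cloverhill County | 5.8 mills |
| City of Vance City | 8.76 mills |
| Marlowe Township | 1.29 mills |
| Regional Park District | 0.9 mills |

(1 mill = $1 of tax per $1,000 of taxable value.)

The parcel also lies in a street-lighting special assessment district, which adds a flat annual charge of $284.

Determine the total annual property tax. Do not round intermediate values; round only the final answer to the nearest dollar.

$12,781

Assessed value = $814,200 × 0.63 = $512,946
Vance City CSD: $512,946 × 0.008 = $4,103.568
Cloverhill County: ($512,946 − $28,000) × 0.0058 = $484,946 × 0.0058 = $2,812.6868
City of Vance City: $512,946 × 0.00876 = $4,493.40696
Marlowe Township: ($512,946 − $28,000) × 0.00129 = $484,946 × 0.00129 = $625.58034
Regional Park District: $512,946 × 0.0009 = $461.6514
Levies subtotal = $12,496.8935
Total = $12,496.8935 + $284 = $12,780.8935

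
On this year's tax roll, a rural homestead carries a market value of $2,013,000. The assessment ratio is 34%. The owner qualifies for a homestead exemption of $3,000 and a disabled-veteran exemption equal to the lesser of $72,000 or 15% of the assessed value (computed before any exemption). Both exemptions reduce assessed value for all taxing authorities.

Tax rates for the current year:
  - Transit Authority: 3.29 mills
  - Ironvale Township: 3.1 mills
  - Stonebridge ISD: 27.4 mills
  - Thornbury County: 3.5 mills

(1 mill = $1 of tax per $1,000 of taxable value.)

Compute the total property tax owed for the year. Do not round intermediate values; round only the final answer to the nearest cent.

Assessed value = $2,013,000 × 0.34 = $684,420
Disabled-veteran exemption = min($72,000, 15% × $684,420) = min($72,000, $102,663) = $72,000 (dollar cap binds)
Taxable value = $684,420 − $3,000 − $72,000 = $609,420
Transit Authority: $609,420 × 0.00329 = $2,004.9918
Ironvale Township: $609,420 × 0.0031 = $1,889.202
Stonebridge ISD: $609,420 × 0.0274 = $16,698.108
Thornbury County: $609,420 × 0.0035 = $2,132.97
Total = $22,725.2718

$22,725.27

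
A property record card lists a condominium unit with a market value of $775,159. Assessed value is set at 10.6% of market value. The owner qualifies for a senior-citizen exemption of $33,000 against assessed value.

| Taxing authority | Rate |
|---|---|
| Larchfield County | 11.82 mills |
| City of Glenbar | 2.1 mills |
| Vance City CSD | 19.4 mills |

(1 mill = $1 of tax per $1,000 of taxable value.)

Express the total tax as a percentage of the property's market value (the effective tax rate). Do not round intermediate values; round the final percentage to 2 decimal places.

Assessed value = $775,159 × 0.106 = $82,166.854
Taxable value = $82,166.854 − $33,000 = $49,166.854
Larchfield County: $49,166.854 × 0.01182 = $581.15221428
City of Glenbar: $49,166.854 × 0.0021 = $103.2503934
Vance City CSD: $49,166.854 × 0.0194 = $953.8369676
Total tax = $1,638.23957528
Effective rate = $1,638.23957528 ÷ $775,159 = 0.21% of market value

0.21%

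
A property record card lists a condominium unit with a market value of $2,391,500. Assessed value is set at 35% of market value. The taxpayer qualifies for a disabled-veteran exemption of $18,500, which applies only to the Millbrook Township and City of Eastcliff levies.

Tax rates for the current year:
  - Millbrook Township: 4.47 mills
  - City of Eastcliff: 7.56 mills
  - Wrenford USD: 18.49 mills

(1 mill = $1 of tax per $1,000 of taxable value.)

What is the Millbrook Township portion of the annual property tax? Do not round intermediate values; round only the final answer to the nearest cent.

Assessed value = $2,391,500 × 0.35 = $837,025
Millbrook Township taxable value = $837,025 − $18,500 = $818,525
Millbrook Township levy = $818,525 × 0.00447 = $3,658.80675

$3,658.81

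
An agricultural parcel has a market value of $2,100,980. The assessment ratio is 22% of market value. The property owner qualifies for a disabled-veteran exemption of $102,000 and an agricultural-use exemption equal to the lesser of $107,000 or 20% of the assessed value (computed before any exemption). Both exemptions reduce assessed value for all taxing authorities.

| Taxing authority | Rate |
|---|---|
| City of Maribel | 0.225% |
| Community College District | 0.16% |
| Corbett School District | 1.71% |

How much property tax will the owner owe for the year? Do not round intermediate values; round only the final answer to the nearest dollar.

$5,610

Assessed value = $2,100,980 × 0.22 = $462,215.6
Agricultural-use exemption = min($107,000, 20% × $462,215.6) = min($107,000, $92,443.12) = $92,443.12 (percentage binds)
Taxable value = $462,215.6 − $102,000 − $92,443.12 = $267,772.48
City of Maribel: $267,772.48 × 0.00225 = $602.48808
Community College District: $267,772.48 × 0.0016 = $428.435968
Corbett School District: $267,772.48 × 0.0171 = $4,578.909408
Total = $5,609.833456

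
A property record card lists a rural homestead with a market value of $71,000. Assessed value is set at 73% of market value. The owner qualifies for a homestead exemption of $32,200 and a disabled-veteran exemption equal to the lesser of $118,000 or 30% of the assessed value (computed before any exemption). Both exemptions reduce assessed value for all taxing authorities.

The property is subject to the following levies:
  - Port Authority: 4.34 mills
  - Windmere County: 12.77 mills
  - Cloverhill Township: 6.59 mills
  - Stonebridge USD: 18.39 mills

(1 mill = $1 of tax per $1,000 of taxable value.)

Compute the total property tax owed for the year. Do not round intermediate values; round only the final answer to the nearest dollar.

$172

Assessed value = $71,000 × 0.73 = $51,830
Disabled-veteran exemption = min($118,000, 30% × $51,830) = min($118,000, $15,549) = $15,549 (percentage binds)
Taxable value = $51,830 − $32,200 − $15,549 = $4,081
Port Authority: $4,081 × 0.00434 = $17.71154
Windmere County: $4,081 × 0.01277 = $52.11437
Cloverhill Township: $4,081 × 0.00659 = $26.89379
Stonebridge USD: $4,081 × 0.01839 = $75.04959
Total = $171.76929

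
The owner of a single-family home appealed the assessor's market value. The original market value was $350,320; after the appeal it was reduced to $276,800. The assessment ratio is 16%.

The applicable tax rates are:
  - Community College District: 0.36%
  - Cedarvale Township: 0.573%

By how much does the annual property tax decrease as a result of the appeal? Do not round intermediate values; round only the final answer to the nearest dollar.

Old assessed value = $350,320 × 0.16 = $56,051.2
New assessed value = $276,800 × 0.16 = $44,288
Combined rate = 0.0036 + 0.00573 = 0.00933
Old tax = $56,051.2 × 0.00933 = $522.957696
New tax = $44,288 × 0.00933 = $413.20704
Reduction = $522.957696 − $413.20704 = $109.750656

$110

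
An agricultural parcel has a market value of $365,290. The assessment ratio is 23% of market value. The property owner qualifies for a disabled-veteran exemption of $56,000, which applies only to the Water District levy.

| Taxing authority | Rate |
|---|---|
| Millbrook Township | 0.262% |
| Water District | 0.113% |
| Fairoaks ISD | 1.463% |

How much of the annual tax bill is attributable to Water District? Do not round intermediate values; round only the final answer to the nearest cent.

$31.66

Assessed value = $365,290 × 0.23 = $84,016.7
Water District taxable value = $84,016.7 − $56,000 = $28,016.7
Water District levy = $28,016.7 × 0.00113 = $31.658871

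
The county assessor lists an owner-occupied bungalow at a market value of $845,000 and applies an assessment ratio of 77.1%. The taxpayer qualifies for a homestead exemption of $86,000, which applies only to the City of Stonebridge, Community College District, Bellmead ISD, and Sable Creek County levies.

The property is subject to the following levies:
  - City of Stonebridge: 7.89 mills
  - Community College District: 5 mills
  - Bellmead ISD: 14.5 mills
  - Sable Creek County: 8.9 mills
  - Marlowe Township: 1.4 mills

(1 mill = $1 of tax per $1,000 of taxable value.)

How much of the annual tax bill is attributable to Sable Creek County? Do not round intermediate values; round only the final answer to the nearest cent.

Assessed value = $845,000 × 0.771 = $651,495
Sable Creek County taxable value = $651,495 − $86,000 = $565,495
Sable Creek County levy = $565,495 × 0.0089 = $5,032.9055

$5,032.91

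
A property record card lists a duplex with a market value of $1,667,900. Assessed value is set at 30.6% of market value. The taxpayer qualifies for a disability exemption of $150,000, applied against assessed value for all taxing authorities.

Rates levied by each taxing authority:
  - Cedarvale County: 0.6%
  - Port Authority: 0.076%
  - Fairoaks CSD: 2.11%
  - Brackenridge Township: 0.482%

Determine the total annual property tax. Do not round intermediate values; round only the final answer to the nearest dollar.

$11,777

Assessed value = $1,667,900 × 0.306 = $510,377.4
Taxable value = $510,377.4 − $150,000 = $360,377.4
Cedarvale County: $360,377.4 × 0.006 = $2,162.2644
Port Authority: $360,377.4 × 0.00076 = $273.886824
Fairoaks CSD: $360,377.4 × 0.0211 = $7,603.96314
Brackenridge Township: $360,377.4 × 0.00482 = $1,737.019068
Total = $2,162.2644 + $273.886824 + $7,603.96314 + $1,737.019068 = $11,777.133432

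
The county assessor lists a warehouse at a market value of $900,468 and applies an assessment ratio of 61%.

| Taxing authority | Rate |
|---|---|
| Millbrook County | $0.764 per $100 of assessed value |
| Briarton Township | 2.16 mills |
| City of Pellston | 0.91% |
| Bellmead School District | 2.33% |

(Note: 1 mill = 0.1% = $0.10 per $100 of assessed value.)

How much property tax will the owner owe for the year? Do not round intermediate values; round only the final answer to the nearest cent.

$23,179.85

Assessed value = $900,468 × 0.61 = $549,285.48
Millbrook County: $549,285.48 × 0.00764 = $4,196.5410672
Briarton Township: $549,285.48 × 0.00216 = $1,186.4566368
City of Pellston: $549,285.48 × 0.0091 = $4,998.497868
Bellmead School District: $549,285.48 × 0.0233 = $12,798.351684
Total = $23,179.847256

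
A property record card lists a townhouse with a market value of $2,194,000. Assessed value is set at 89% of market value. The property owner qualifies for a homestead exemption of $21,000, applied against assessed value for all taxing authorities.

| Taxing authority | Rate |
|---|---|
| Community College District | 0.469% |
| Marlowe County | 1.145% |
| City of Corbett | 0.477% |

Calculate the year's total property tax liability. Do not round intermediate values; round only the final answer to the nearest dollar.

Assessed value = $2,194,000 × 0.89 = $1,952,660
Taxable value = $1,952,660 − $21,000 = $1,931,660
Community College District: $1,931,660 × 0.00469 = $9,059.4854
Marlowe County: $1,931,660 × 0.01145 = $22,117.507
City of Corbett: $1,931,660 × 0.00477 = $9,214.0182
Total = $9,059.4854 + $22,117.507 + $9,214.0182 = $40,391.0106

$40,391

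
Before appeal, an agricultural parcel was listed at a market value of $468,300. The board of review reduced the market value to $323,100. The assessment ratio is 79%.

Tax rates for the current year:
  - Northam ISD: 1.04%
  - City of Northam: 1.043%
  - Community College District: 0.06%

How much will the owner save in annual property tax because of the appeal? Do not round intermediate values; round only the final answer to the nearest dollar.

Old assessed value = $468,300 × 0.79 = $369,957
New assessed value = $323,100 × 0.79 = $255,249
Combined rate = 0.0104 + 0.01043 + 0.0006 = 0.02143
Old tax = $369,957 × 0.02143 = $7,928.17851
New tax = $255,249 × 0.02143 = $5,469.98607
Reduction = $7,928.17851 − $5,469.98607 = $2,458.19244

$2,458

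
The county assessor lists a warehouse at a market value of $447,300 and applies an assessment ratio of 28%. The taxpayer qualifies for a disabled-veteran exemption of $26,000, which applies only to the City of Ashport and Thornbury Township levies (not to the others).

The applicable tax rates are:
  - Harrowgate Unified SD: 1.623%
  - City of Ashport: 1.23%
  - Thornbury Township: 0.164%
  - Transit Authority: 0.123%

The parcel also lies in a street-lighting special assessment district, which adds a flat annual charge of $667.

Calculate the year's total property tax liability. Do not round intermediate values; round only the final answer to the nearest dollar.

$4,237

Assessed value = $447,300 × 0.28 = $125,244
Harrowgate Unified SD: $125,244 × 0.01623 = $2,032.71012
City of Ashport: ($125,244 − $26,000) × 0.0123 = $99,244 × 0.0123 = $1,220.7012
Thornbury Township: ($125,244 − $26,000) × 0.00164 = $99,244 × 0.00164 = $162.76016
Transit Authority: $125,244 × 0.00123 = $154.05012
Levies subtotal = $3,570.2216
Total = $3,570.2216 + $667 = $4,237.2216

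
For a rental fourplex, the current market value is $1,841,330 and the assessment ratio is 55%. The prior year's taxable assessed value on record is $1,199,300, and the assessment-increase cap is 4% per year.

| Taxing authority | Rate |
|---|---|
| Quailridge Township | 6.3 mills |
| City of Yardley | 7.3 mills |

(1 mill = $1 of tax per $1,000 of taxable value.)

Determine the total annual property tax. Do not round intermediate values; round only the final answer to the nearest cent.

$13,773.15

Uncapped assessed value = $1,841,330 × 0.55 = $1,012,731.5
Cap limit = $1,199,300 × 1.04 = $1,247,272
Taxable assessed value = min($1,012,731.5, $1,247,272) = $1,012,731.5 (cap does not bind)
Quailridge Township: $1,012,731.5 × 0.0063 = $6,380.20845
City of Yardley: $1,012,731.5 × 0.0073 = $7,392.93995
Total = $13,773.1484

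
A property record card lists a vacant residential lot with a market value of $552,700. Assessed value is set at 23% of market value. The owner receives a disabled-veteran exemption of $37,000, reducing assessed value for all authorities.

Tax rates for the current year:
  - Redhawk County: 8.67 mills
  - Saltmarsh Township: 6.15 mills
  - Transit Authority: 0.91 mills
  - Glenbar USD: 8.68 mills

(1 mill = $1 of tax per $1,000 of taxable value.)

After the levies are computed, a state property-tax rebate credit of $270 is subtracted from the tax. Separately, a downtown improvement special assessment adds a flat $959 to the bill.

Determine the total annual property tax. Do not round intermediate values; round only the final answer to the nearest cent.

$2,888.85

Assessed value = $552,700 × 0.23 = $127,121
Taxable value = $127,121 − $37,000 = $90,121
Redhawk County: $90,121 × 0.00867 = $781.34907
Saltmarsh Township: $90,121 × 0.00615 = $554.24415
Transit Authority: $90,121 × 0.00091 = $82.01011
Glenbar USD: $90,121 × 0.00868 = $782.25028
Levies subtotal = $2,199.85361
After credit = $2,199.85361 − $270 = $1,929.85361
Total = $1,929.85361 + $959 = $2,888.85361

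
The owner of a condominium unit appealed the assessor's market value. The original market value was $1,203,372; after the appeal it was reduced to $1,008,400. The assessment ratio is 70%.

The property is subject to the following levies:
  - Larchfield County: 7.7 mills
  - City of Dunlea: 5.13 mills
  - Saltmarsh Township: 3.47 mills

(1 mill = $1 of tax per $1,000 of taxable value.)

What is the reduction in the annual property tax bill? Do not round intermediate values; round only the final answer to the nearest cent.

Old assessed value = $1,203,372 × 0.7 = $842,360.4
New assessed value = $1,008,400 × 0.7 = $705,880
Combined rate = 0.0077 + 0.00513 + 0.00347 = 0.0163
Old tax = $842,360.4 × 0.0163 = $13,730.47452
New tax = $705,880 × 0.0163 = $11,505.844
Reduction = $13,730.47452 − $11,505.844 = $2,224.63052

$2,224.63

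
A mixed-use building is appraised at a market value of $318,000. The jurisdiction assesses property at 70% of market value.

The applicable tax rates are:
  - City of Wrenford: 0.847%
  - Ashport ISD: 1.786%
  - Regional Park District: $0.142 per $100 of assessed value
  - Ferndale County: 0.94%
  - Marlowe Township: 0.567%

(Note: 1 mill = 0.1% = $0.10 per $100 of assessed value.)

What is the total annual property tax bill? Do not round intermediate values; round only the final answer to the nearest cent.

$9,531.73

Assessed value = $318,000 × 0.7 = $222,600
City of Wrenford: $222,600 × 0.00847 = $1,885.422
Ashport ISD: $222,600 × 0.01786 = $3,975.636
Regional Park District: $222,600 × 0.00142 = $316.092
Ferndale County: $222,600 × 0.0094 = $2,092.44
Marlowe Township: $222,600 × 0.00567 = $1,262.142
Total = $9,531.732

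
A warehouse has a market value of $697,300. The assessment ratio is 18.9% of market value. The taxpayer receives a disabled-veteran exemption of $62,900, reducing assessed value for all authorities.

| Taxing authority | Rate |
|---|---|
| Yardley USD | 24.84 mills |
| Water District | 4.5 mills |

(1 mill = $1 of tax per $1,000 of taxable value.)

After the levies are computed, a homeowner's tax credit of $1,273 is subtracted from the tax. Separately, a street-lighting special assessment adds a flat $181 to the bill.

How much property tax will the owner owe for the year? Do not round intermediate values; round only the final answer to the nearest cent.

Assessed value = $697,300 × 0.189 = $131,789.7
Taxable value = $131,789.7 − $62,900 = $68,889.7
Yardley USD: $68,889.7 × 0.02484 = $1,711.220148
Water District: $68,889.7 × 0.0045 = $310.00365
Levies subtotal = $2,021.223798
After credit = $2,021.223798 − $1,273 = $748.223798
Total = $748.223798 + $181 = $929.223798

$929.22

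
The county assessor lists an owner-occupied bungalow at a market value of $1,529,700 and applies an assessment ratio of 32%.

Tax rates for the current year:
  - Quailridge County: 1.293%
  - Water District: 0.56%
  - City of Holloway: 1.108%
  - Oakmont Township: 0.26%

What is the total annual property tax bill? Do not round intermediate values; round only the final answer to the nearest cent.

Assessed value = $1,529,700 × 0.32 = $489,504
Quailridge County: $489,504 × 0.01293 = $6,329.28672
Water District: $489,504 × 0.0056 = $2,741.2224
City of Holloway: $489,504 × 0.01108 = $5,423.70432
Oakmont Township: $489,504 × 0.0026 = $1,272.7104
Total = $6,329.28672 + $2,741.2224 + $5,423.70432 + $1,272.7104 = $15,766.92384

$15,766.92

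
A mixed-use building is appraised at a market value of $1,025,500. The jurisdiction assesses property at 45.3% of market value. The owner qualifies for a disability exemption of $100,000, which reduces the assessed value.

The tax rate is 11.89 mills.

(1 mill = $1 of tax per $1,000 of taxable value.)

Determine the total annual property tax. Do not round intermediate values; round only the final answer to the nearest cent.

$4,334.52

Assessed value = $1,025,500 × 0.453 = $464,551.5
Taxable value = $464,551.5 − $100,000 = $364,551.5
Tax = $364,551.5 × 0.01189 = $4,334.517335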